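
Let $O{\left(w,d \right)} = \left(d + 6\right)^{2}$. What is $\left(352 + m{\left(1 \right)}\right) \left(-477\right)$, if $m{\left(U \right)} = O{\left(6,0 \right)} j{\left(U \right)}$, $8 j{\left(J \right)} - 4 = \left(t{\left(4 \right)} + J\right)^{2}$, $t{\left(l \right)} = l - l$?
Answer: $- \frac{357273}{2} \approx -1.7864 \cdot 10^{5}$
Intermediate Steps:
$t{\left(l \right)} = 0$
$O{\left(w,d \right)} = \left(6 + d\right)^{2}$
$j{\left(J \right)} = \frac{1}{2} + \frac{J^{2}}{8}$ ($j{\left(J \right)} = \frac{1}{2} + \frac{\left(0 + J\right)^{2}}{8} = \frac{1}{2} + \frac{J^{2}}{8}$)
$m{\left(U \right)} = 18 + \frac{9 U^{2}}{2}$ ($m{\left(U \right)} = \left(6 + 0\right)^{2} \left(\frac{1}{2} + \frac{U^{2}}{8}\right) = 6^{2} \left(\frac{1}{2} + \frac{U^{2}}{8}\right) = 36 \left(\frac{1}{2} + \frac{U^{2}}{8}\right) = 18 + \frac{9 U^{2}}{2}$)
$\left(352 + m{\left(1 \right)}\right) \left(-477\right) = \left(352 + \left(18 + \frac{9 \cdot 1^{2}}{2}\right)\right) \left(-477\right) = \left(352 + \left(18 + \frac{9}{2} \cdot 1\right)\right) \left(-477\right) = \left(352 + \left(18 + \frac{9}{2}\right)\right) \left(-477\right) = \left(352 + \frac{45}{2}\right) \left(-477\right) = \frac{749}{2} \left(-477\right) = - \frac{357273}{2}$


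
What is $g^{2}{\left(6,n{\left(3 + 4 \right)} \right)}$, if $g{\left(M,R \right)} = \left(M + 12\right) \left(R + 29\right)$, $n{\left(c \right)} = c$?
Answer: $419904$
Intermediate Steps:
$g{\left(M,R \right)} = \left(12 + M\right) \left(29 + R\right)$
$g^{2}{\left(6,n{\left(3 + 4 \right)} \right)} = \left(348 + 12 \left(3 + 4\right) + 29 \cdot 6 + 6 \left(3 + 4\right)\right)^{2} = \left(348 + 12 \cdot 7 + 174 + 6 \cdot 7\right)^{2} = \left(348 + 84 + 174 + 42\right)^{2} = 648^{2} = 419904$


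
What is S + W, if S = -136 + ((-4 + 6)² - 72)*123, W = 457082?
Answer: 448582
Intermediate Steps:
S = -8500 (S = -136 + (2² - 72)*123 = -136 + (4 - 72)*123 = -136 - 68*123 = -136 - 8364 = -8500)
S + W = -8500 + 457082 = 448582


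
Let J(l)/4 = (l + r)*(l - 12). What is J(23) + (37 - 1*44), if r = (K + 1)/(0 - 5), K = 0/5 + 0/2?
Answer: 4981/5 ≈ 996.20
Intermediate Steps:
K = 0 (K = 0*(⅕) + 0*(½) = 0 + 0 = 0)
r = -⅕ (r = (0 + 1)/(0 - 5) = 1/(-5) = 1*(-⅕) = -⅕ ≈ -0.20000)
J(l) = 4*(-12 + l)*(-⅕ + l) (J(l) = 4*((l - ⅕)*(l - 12)) = 4*((-⅕ + l)*(-12 + l)) = 4*((-12 + l)*(-⅕ + l)) = 4*(-12 + l)*(-⅕ + l))
J(23) + (37 - 1*44) = (48/5 + 4*23² - 244/5*23) + (37 - 1*44) = (48/5 + 4*529 - 5612/5) + (37 - 44) = (48/5 + 2116 - 5612/5) - 7 = 5016/5 - 7 = 4981/5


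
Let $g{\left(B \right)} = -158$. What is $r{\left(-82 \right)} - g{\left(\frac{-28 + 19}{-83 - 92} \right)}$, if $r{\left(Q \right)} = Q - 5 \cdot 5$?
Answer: $51$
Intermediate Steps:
$r{\left(Q \right)} = -25 + Q$ ($r{\left(Q \right)} = Q - 25 = -25 + Q$)
$r{\left(-82 \right)} - g{\left(\frac{-28 + 19}{-83 - 92} \right)} = \left(-25 - 82\right) - -158 = -107 + 158 = 51$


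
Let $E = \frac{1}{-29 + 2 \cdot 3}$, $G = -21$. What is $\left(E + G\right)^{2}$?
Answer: $\frac{234256}{529} \approx 442.83$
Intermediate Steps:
$E = - \frac{1}{23}$ ($E = \frac{1}{-29 + 6} = \frac{1}{-23} = - \frac{1}{23} \approx -0.043478$)
$\left(E + G\right)^{2} = \left(- \frac{1}{23} - 21\right)^{2} = \left(- \frac{484}{23}\right)^{2} = \frac{234256}{529}$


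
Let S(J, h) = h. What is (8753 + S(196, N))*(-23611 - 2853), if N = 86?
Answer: -233915296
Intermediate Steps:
(8753 + S(196, N))*(-23611 - 2853) = (8753 + 86)*(-23611 - 2853) = 8839*(-26464) = -233915296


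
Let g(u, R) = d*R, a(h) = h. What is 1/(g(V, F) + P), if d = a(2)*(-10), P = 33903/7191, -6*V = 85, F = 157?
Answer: -799/2505093 ≈ -0.00031895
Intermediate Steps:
V = -85/6 (V = -⅙*85 = -85/6 ≈ -14.167)
P = 3767/799 (P = 33903*(1/7191) = 3767/799 ≈ 4.7146)
d = -20 (d = 2*(-10) = -20)
g(u, R) = -20*R
1/(g(V, F) + P) = 1/(-20*157 + 3767/799) = 1/(-3140 + 3767/799) = 1/(-2505093/799) = -799/2505093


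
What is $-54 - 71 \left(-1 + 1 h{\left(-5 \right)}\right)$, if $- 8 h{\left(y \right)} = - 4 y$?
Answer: $\frac{389}{2} \approx 194.5$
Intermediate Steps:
$h{\left(y \right)} = \frac{y}{2}$ ($h{\left(y \right)} = - \frac{\left(-4\right) y}{8} = \frac{y}{2}$)
$-54 - 71 \left(-1 + 1 h{\left(-5 \right)}\right) = -54 - 71 \left(-1 + 1 \cdot \frac{1}{2} \left(-5\right)\right) = -54 - 71 \left(-1 + 1 \left(- \frac{5}{2}\right)\right) = -54 - 71 \left(-1 - \frac{5}{2}\right) = -54 - - \frac{497}{2} = -54 + \frac{497}{2} = \frac{389}{2}$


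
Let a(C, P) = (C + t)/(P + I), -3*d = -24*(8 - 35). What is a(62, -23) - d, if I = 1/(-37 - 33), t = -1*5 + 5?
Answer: 343636/1611 ≈ 213.31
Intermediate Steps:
t = 0 (t = -5 + 5 = 0)
d = -216 (d = -(-8)*(8 - 35) = -(-8)*(-27) = -⅓*648 = -216)
I = -1/70 (I = 1/(-70) = -1/70 ≈ -0.014286)
a(C, P) = C/(-1/70 + P) (a(C, P) = (C + 0)/(P - 1/70) = C/(-1/70 + P))
a(62, -23) - d = 70*62/(-1 + 70*(-23)) - 1*(-216) = 70*62/(-1 - 1610) + 216 = 70*62/(-1611) + 216 = 70*62*(-1/1611) + 216 = -4340/1611 + 216 = 343636/1611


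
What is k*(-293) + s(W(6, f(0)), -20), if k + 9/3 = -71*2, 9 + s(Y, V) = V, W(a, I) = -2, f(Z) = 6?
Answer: 42456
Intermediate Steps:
s(Y, V) = -9 + V
k = -145 (k = -3 - 71*2 = -3 - 142 = -145)
k*(-293) + s(W(6, f(0)), -20) = -145*(-293) + (-9 - 20) = 42485 - 29 = 42456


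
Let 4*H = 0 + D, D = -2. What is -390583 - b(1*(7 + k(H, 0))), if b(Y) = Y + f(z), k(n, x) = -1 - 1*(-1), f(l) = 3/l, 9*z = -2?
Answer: -781153/2 ≈ -3.9058e+5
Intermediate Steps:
z = -2/9 (z = (⅑)*(-2) = -2/9 ≈ -0.22222)
H = -½ (H = (0 - 2)/4 = (¼)*(-2) = -½ ≈ -0.50000)
k(n, x) = 0 (k(n, x) = -1 + 1 = 0)
b(Y) = -27/2 + Y (b(Y) = Y + 3/(-2/9) = Y + 3*(-9/2) = Y - 27/2 = -27/2 + Y)
-390583 - b(1*(7 + k(H, 0))) = -390583 - (-27/2 + 1*(7 + 0)) = -390583 - (-27/2 + 1*7) = -390583 - (-27/2 + 7) = -390583 - 1*(-13/2) = -390583 + 13/2 = -781153/2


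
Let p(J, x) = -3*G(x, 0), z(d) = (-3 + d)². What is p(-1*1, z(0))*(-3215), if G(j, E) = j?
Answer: 86805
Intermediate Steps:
p(J, x) = -3*x
p(-1*1, z(0))*(-3215) = -3*(-3 + 0)²*(-3215) = -3*(-3)²*(-3215) = -3*9*(-3215) = -27*(-3215) = 86805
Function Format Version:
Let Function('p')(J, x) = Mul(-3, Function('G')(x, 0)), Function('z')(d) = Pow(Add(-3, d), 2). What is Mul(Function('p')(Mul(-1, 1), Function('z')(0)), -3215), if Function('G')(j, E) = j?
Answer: 86805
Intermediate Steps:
Function('p')(J, x) = Mul(-3, x)
Mul(Function('p')(Mul(-1, 1), Function('z')(0)), -3215) = Mul(Mul(-3, Pow(Add(-3, 0), 2)), -3215) = Mul(Mul(-3, Pow(-3, 2)), -3215) = Mul(Mul(-3, 9), -3215) = Mul(-27, -3215) = 86805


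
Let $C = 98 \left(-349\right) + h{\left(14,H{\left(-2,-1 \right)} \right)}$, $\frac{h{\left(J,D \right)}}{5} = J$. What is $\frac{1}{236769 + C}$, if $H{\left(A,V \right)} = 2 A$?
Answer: $\frac{1}{202637} \approx 4.9349 \cdot 10^{-6}$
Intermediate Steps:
$h{\left(J,D \right)} = 5 J$
$C = -34132$ ($C = 98 \left(-349\right) + 5 \cdot 14 = -34202 + 70 = -34132$)
$\frac{1}{236769 + C} = \frac{1}{236769 - 34132} = \frac{1}{202637}$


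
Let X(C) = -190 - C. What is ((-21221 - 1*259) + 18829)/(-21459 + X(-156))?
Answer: 2651/21493 ≈ 0.12334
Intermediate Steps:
((-21221 - 1*259) + 18829)/(-21459 + X(-156)) = ((-21221 - 1*259) + 18829)/(-21459 + (-190 - 1*(-156))) = ((-21221 - 259) + 18829)/(-21459 + (-190 + 156)) = (-21480 + 18829)/(-21459 - 34) = -2651/(-21493) = -2651*(-1/21493) = 2651/21493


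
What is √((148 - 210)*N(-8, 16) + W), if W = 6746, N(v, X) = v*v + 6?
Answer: √2406 ≈ 49.051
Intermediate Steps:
N(v, X) = 6 + v² (N(v, X) = v² + 6 = 6 + v²)
√((148 - 210)*N(-8, 16) + W) = √((148 - 210)*(6 + (-8)²) + 6746) = √(-62*(6 + 64) + 6746) = √(-62*70 + 6746) = √(-4340 + 6746) = √2406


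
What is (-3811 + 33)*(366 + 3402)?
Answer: -14235504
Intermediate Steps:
(-3811 + 33)*(366 + 3402) = -3778*3768 = -14235504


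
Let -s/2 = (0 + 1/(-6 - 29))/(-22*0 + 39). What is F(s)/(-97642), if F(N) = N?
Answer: -1/66640665 ≈ -1.5006e-8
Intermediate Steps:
s = 2/1365 (s = -2*(0 + 1/(-6 - 29))/(-22*0 + 39) = -2*(0 + 1/(-35))/(0 + 39) = -2*(0 - 1/35)/39 = -(-2)/(35*39) = -2*(-1/1365) = 2/1365 ≈ 0.0014652)
F(s)/(-97642) = (2/1365)/(-97642) = (2/1365)*(-1/97642) = -1/66640665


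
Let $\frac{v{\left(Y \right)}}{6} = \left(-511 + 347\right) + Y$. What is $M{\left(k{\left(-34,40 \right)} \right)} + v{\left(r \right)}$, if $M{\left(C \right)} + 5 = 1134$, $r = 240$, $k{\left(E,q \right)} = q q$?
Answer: $1585$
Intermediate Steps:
$k{\left(E,q \right)} = q^{2}$
$M{\left(C \right)} = 1129$ ($M{\left(C \right)} = -5 + 1134 = 1129$)
$v{\left(Y \right)} = -984 + 6 Y$ ($v{\left(Y \right)} = 6 \left(\left(-511 + 347\right) + Y\right) = 6 \left(-164 + Y\right) = -984 + 6 Y$)
$M{\left(k{\left(-34,40 \right)} \right)} + v{\left(r \right)} = 1129 + \left(-984 + 6 \cdot 240\right) = 1129 + \left(-984 + 1440\right) = 1129 + 456 = 1585$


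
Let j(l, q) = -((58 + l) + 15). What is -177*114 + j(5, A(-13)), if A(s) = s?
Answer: -20256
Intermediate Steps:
j(l, q) = -73 - l (j(l, q) = -(73 + l) = -73 - l)
-177*114 + j(5, A(-13)) = -177*114 + (-73 - 1*5) = -20178 + (-73 - 5) = -20178 - 78 = -20256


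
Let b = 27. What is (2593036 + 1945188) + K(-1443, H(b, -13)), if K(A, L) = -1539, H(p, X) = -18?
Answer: 4536685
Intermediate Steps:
(2593036 + 1945188) + K(-1443, H(b, -13)) = (2593036 + 1945188) - 1539 = 4538224 - 1539 = 4536685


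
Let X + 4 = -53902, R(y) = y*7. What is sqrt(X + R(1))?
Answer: I*sqrt(53899) ≈ 232.16*I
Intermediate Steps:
R(y) = 7*y
X = -53906 (X = -4 - 53902 = -53906)
sqrt(X + R(1)) = sqrt(-53906 + 7*1) = sqrt(-53906 + 7) = sqrt(-53899) = I*sqrt(53899)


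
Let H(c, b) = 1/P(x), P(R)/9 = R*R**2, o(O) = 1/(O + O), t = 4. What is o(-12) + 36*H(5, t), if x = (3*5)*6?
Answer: -30371/729000 ≈ -0.041661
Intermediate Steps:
o(O) = 1/(2*O)
x = 90 (x = 15*6 = 90)
P(R) = 9*R**3 (P(R) = 9*(R*R**2) = 9*R**3)
H(c, b) = 1/6561000 (H(c, b) = 1/(9*90**3) = 1/(9*729000) = 1/6561000)
o(-12) + 36*H(5, t) = (1/2)/(-12) + 36*(1/6561000) = (1/2)*(-1/12) + 1/182250 = -1/24 + 1/182250 = -30371/729000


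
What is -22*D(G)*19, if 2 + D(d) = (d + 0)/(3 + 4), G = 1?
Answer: 5434/7 ≈ 776.29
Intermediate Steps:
D(d) = -2 + d/7 (D(d) = -2 + (d + 0)/(3 + 4) = -2 + d/7)
-22*D(G)*19 = -22*(-2 + (⅐)*1)*19 = -22*(-2 + ⅐)*19 = -22*(-13/7)*19 = (286/7)*19 = 5434/7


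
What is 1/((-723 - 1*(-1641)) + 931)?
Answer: 1/1849 ≈ 0.00054083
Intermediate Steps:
1/((-723 - 1*(-1641)) + 931) = 1/((-723 + 1641) + 931) = 1/(918 + 931) = 1/1849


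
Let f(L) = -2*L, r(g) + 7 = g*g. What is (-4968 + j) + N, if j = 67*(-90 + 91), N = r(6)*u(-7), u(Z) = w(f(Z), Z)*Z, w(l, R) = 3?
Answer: -5510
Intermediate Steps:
r(g) = -7 + g**2 (r(g) = -7 + g*g = -7 + g**2)
u(Z) = 3*Z
N = -609 (N = (-7 + 6**2)*(3*(-7)) = (-7 + 36)*(-21) = 29*(-21) = -609)
j = 67 (j = 67*1 = 67)
(-4968 + j) + N = (-4968 + 67) - 609 = -4901 - 609 = -5510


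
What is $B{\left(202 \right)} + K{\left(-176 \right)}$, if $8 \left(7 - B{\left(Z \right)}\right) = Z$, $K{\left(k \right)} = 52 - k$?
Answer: $\frac{839}{4} \approx 209.75$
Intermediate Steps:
$B{\left(Z \right)} = 7 - \frac{Z}{8}$
$B{\left(202 \right)} + K{\left(-176 \right)} = \left(7 - \frac{101}{4}\right) + \left(52 - -176\right) = \left(7 - \frac{101}{4}\right) + \left(52 + 176\right) = - \frac{73}{4} + 228 = \frac{839}{4}$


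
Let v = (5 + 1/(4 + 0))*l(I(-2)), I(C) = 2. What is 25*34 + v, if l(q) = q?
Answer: 1721/2 ≈ 860.50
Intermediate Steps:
v = 21/2 (v = (5 + 1/(4 + 0))*2 = (5 + 1/4)*2 = (21/4)*2 = 21/2 ≈ 10.500)
25*34 + v = 25*34 + 21/2 = 850 + 21/2 = 1721/2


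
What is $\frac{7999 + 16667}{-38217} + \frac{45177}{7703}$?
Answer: $\frac{512175737}{98128517} \approx 5.2194$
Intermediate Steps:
$\frac{7999 + 16667}{-38217} + \frac{45177}{7703} = 24666 \left(- \frac{1}{38217}\right) + 45177 \cdot \frac{1}{7703} = - \frac{8222}{12739} + \frac{45177}{7703} = \frac{512175737}{98128517}$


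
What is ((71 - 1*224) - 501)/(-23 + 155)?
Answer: -109/22 ≈ -4.9545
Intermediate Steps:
((71 - 1*224) - 501)/(-23 + 155) = ((71 - 224) - 501)/132 = (-153 - 501)*(1/132) = -654*1/132 = -109/22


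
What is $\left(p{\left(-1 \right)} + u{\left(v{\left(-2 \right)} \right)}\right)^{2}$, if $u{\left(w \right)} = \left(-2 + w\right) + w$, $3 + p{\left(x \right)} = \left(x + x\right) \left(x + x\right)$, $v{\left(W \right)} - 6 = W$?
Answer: $49$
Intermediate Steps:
$v{\left(W \right)} = 6 + W$
$p{\left(x \right)} = -3 + 4 x^{2}$ ($p{\left(x \right)} = -3 + \left(x + x\right) \left(x + x\right) = -3 + 2 x 2 x = -3 + 4 x^{2}$)
$u{\left(w \right)} = -2 + 2 w$
$\left(p{\left(-1 \right)} + u{\left(v{\left(-2 \right)} \right)}\right)^{2} = \left(\left(-3 + 4 \left(-1\right)^{2}\right) - \left(2 - 2 \left(6 - 2\right)\right)\right)^{2} = \left(\left(-3 + 4 \cdot 1\right) + \left(-2 + 2 \cdot 4\right)\right)^{2} = \left(\left(-3 + 4\right) + \left(-2 + 8\right)\right)^{2} = \left(1 + 6\right)^{2} = 7^{2} = 49$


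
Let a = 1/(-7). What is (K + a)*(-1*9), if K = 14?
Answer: -873/7 ≈ -124.71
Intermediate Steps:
a = -⅐ ≈ -0.14286
(K + a)*(-1*9) = (14 - ⅐)*(-1*9) = (97/7)*(-9) = -873/7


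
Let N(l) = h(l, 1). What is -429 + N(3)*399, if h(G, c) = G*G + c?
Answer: 3561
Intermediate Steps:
h(G, c) = c + G² (h(G, c) = G² + c = c + G²)
N(l) = 1 + l²
-429 + N(3)*399 = -429 + (1 + 3²)*399 = -429 + (1 + 9)*399 = -429 + 10*399 = -429 + 3990 = 3561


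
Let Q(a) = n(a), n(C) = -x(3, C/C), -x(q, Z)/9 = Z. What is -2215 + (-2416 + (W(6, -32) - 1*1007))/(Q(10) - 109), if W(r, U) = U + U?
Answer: -218013/100 ≈ -2180.1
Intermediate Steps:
x(q, Z) = -9*Z
n(C) = 9 (n(C) = -(-9)*C/C = -(-9) = -1*(-9) = 9)
Q(a) = 9
W(r, U) = 2*U
-2215 + (-2416 + (W(6, -32) - 1*1007))/(Q(10) - 109) = -2215 + (-2416 + (2*(-32) - 1*1007))/(9 - 109) = -2215 + (-2416 + (-64 - 1007))/(-100) = -2215 + (-2416 - 1071)*(-1/100) = -2215 - 3487*(-1/100) = -2215 + 3487/100 = -218013/100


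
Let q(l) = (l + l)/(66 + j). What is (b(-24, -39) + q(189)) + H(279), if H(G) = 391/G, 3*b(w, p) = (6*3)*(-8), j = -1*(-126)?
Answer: -398455/8928 ≈ -44.630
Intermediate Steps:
j = 126
b(w, p) = -48 (b(w, p) = ((6*3)*(-8))/3 = (18*(-8))/3 = (⅓)*(-144) = -48)
q(l) = l/96 (q(l) = (l + l)/(66 + 126) = (2*l)/192 = (2*l)*(1/192) = l/96)
(b(-24, -39) + q(189)) + H(279) = (-48 + (1/96)*189) + 391/279 = (-48 + 63/32) + 391*(1/279) = -1473/32 + 391/279 = -398455/8928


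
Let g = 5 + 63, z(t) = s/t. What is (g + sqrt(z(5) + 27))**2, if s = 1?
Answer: 23256/5 + 272*sqrt(170)/5 ≈ 5360.5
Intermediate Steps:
z(t) = 1/t
g = 68
(g + sqrt(z(5) + 27))**2 = (68 + sqrt(1/5 + 27))**2 = (68 + sqrt(136/5))**2 = (68 + 2*sqrt(170)/5)**2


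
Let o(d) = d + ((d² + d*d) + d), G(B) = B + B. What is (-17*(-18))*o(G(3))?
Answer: 25704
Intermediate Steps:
G(B) = 2*B
o(d) = 2*d + 2*d² (o(d) = d + ((d² + d²) + d) = d + (2*d² + d) = d + (d + 2*d²) = 2*d + 2*d²)
(-17*(-18))*o(G(3)) = (-17*(-18))*(2*(2*3)*(1 + 2*3)) = 306*(2*6*(1 + 6)) = 306*(2*6*7) = 306*84 = 25704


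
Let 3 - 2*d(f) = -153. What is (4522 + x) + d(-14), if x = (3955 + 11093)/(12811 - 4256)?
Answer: 39368048/8555 ≈ 4601.8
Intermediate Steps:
d(f) = 78 (d(f) = 3/2 - 1/2*(-153) = 3/2 + 153/2 = 78)
x = 15048/8555 ≈ 1.7590
(4522 + x) + d(-14) = (4522 + 15048/8555) + 78 = 38700758/8555 + 78 = 39368048/8555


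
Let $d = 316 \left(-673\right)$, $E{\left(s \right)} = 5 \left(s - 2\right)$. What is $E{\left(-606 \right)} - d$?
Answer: $209628$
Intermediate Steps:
$E{\left(s \right)} = -10 + 5 s$ ($E{\left(s \right)} = 5 \left(-2 + s\right) = -10 + 5 s$)
$d = -212668$
$E{\left(-606 \right)} - d = \left(-10 + 5 \left(-606\right)\right) - -212668 = \left(-10 - 3030\right) + 212668 = -3040 + 212668 = 209628$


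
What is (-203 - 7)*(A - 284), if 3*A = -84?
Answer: 65520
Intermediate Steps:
A = -28 (A = (⅓)*(-84) = -28)
(-203 - 7)*(A - 284) = (-203 - 7)*(-28 - 284) = -210*(-312) = 65520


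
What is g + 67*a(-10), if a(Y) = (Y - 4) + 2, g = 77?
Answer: -727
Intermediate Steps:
a(Y) = -2 + Y (a(Y) = (-4 + Y) + 2 = -2 + Y)
g + 67*a(-10) = 77 + 67*(-2 - 10) = 77 + 67*(-12) = 77 - 804 = -727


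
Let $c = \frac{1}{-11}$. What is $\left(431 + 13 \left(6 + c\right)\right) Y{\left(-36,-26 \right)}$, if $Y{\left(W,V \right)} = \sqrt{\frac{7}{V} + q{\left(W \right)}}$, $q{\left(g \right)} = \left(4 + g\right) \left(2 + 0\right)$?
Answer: $\frac{2793 i \sqrt{43446}}{143} \approx 4071.1 i$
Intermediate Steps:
$q{\left(g \right)} = 8 + 2 g$ ($q{\left(g \right)} = \left(4 + g\right) 2 = 8 + 2 g$)
$c = - \frac{1}{11} \approx -0.090909$
$Y{\left(W,V \right)} = \sqrt{8 + 2 W + \frac{7}{V}}$ ($Y{\left(W,V \right)} = \sqrt{\frac{7}{V} + \left(8 + 2 W\right)} = \sqrt{8 + 2 W + \frac{7}{V}}$)
$\left(431 + 13 \left(6 + c\right)\right) Y{\left(-36,-26 \right)} = \left(431 + 13 \left(6 - \frac{1}{11}\right)\right) \sqrt{8 + 2 \left(-36\right) + \frac{7}{-26}} = \left(431 + 13 \cdot \frac{65}{11}\right) \sqrt{8 - 72 + 7 \left(- \frac{1}{26}\right)} = \left(431 + \frac{845}{11}\right) \sqrt{8 - 72 - \frac{7}{26}} = \frac{5586 \sqrt{- \frac{1671}{26}}}{11} = \frac{5586 \frac{i \sqrt{43446}}{26}}{11} = \frac{2793 i \sqrt{43446}}{143}$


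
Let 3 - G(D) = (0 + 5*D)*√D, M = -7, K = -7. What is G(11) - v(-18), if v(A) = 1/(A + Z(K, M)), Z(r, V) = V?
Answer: 76/25 - 55*√11 ≈ -179.37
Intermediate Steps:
G(D) = 3 - 5*D^(3/2) (G(D) = 3 - (0 + 5*D)*√D = 3 - 5*D*√D = 3 - 5*D^(3/2))
v(A) = 1/(-7 + A) (v(A) = 1/(A - 7) = 1/(-7 + A))
G(11) - v(-18) = (3 - 55*√11) - 1/(-7 - 18) = (3 - 55*√11) - 1/(-25) = (3 - 55*√11) - 1*(-1/25) = (3 - 55*√11) + 1/25 = 76/25 - 55*√11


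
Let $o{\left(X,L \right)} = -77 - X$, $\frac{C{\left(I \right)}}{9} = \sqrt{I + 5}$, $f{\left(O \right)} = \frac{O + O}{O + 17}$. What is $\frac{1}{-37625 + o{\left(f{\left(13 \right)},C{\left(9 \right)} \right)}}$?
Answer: $- \frac{15}{565543} \approx -2.6523 \cdot 10^{-5}$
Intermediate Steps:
$f{\left(O \right)} = \frac{2 O}{17 + O}$
$C{\left(I \right)} = 9 \sqrt{5 + I}$ ($C{\left(I \right)} = 9 \sqrt{I + 5} = 9 \sqrt{5 + I}$)
$\frac{1}{-37625 + o{\left(f{\left(13 \right)},C{\left(9 \right)} \right)}} = \frac{1}{-37625 - \left(77 + 2 \cdot 13 \frac{1}{17 + 13}\right)} = \frac{1}{-37625 - \left(77 + 2 \cdot 13 \cdot \frac{1}{30}\right)} = \frac{1}{-37625 - \frac{1168}{15}} = \frac{1}{- \frac{565543}{15}} = - \frac{15}{565543}$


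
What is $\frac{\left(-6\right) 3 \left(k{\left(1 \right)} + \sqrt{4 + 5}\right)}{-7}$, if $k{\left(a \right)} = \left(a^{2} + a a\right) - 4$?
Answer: $\frac{18}{7} \approx 2.5714$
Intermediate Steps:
$k{\left(a \right)} = -4 + 2 a^{2}$ ($k{\left(a \right)} = \left(a^{2} + a^{2}\right) - 4 = 2 a^{2} - 4 = -4 + 2 a^{2}$)
$\frac{\left(-6\right) 3 \left(k{\left(1 \right)} + \sqrt{4 + 5}\right)}{-7} = \frac{\left(-6\right) 3 \left(\left(-4 + 2 \cdot 1^{2}\right) + \sqrt{4 + 5}\right)}{-7} = - 6 \cdot 3 \left(\left(-4 + 2 \cdot 1\right) + \sqrt{9}\right) \left(- \frac{1}{7}\right) = - 6 \cdot 3 \left(\left(-4 + 2\right) + 3\right) \left(- \frac{1}{7}\right) = - 6 \cdot 3 \left(-2 + 3\right) \left(- \frac{1}{7}\right) = - 6 \cdot 3 \cdot 1 \left(- \frac{1}{7}\right) = \left(-6\right) 3 \left(- \frac{1}{7}\right) = \left(-18\right) \left(- \frac{1}{7}\right) = \frac{18}{7}$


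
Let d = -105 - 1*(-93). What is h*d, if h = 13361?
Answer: -160332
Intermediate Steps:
d = -12 (d = -105 + 93 = -12)
h*d = 13361*(-12) = -160332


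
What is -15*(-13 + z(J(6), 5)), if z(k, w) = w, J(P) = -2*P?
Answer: 120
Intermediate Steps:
-15*(-13 + z(J(6), 5)) = -15*(-13 + 5) = -15*(-8) = 120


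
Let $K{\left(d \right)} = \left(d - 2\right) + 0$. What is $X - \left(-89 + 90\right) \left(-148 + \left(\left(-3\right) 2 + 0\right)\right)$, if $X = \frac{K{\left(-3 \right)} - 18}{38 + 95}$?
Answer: $\frac{20459}{133} \approx 153.83$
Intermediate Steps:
$K{\left(d \right)} = -2 + d$ ($K{\left(d \right)} = \left(-2 + d\right) + 0 = -2 + d$)
$X = - \frac{23}{133}$ ($X = \frac{\left(-2 - 3\right) - 18}{38 + 95} = \frac{-5 - 18}{133} = \left(-23\right) \frac{1}{133} = - \frac{23}{133} \approx -0.17293$)
$X - \left(-89 + 90\right) \left(-148 + \left(\left(-3\right) 2 + 0\right)\right) = - \frac{23}{133} - \left(-89 + 90\right) \left(-148 + \left(\left(-3\right) 2 + 0\right)\right) = - \frac{23}{133} - 1 \left(-148 + \left(-6 + 0\right)\right) = - \frac{23}{133} - 1 \left(-148 - 6\right) = - \frac{23}{133} - 1 \left(-154\right) = - \frac{23}{133} - -154 = - \frac{23}{133} + 154 = \frac{20459}{133}$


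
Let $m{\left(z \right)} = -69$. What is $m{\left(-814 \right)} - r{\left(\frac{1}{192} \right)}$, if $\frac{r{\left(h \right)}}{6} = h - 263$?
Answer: $\frac{48287}{32} \approx 1509.0$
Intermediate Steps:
$r{\left(h \right)} = -1578 + 6 h$ ($r{\left(h \right)} = 6 \left(h - 263\right) = 6 \left(-263 + h\right) = -1578 + 6 h$)
$m{\left(-814 \right)} - r{\left(\frac{1}{192} \right)} = -69 - \left(-1578 + \frac{6}{192}\right) = -69 - \left(-1578 + 6 \cdot \frac{1}{192}\right) = -69 - \left(-1578 + \frac{1}{32}\right) = -69 - - \frac{50495}{32} = -69 + \frac{50495}{32} = \frac{48287}{32}$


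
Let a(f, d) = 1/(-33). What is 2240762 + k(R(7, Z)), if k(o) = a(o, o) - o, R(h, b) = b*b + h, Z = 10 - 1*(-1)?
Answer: 73940921/33 ≈ 2.2406e+6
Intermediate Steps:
Z = 11 (Z = 10 + 1 = 11)
a(f, d) = -1/33
R(h, b) = h + b² (R(h, b) = b² + h = h + b²)
k(o) = -1/33 - o
2240762 + k(R(7, Z)) = 2240762 + (-1/33 - (7 + 11²)) = 2240762 + (-1/33 - (7 + 121)) = 2240762 + (-1/33 - 1*128) = 2240762 + (-1/33 - 128) = 2240762 - 4225/33 = 73940921/33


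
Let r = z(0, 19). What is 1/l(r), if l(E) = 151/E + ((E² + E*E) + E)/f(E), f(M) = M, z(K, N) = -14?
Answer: -14/529 ≈ -0.026465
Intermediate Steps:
r = -14
l(E) = 151/E + (E + 2*E²)/E (l(E) = 151/E + ((E² + E*E) + E)/E = 151/E + ((E² + E²) + E)/E = 151/E + (2*E² + E)/E = 151/E + (E + 2*E²)/E)
1/l(r) = 1/(1 + 2*(-14) + 151/(-14)) = 1/(1 - 28 + 151*(-1/14)) = 1/(1 - 28 - 151/14) = 1/(-529/14) = -14/529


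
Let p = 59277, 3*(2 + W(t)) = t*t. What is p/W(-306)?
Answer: 59277/31210 ≈ 1.8993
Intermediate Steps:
W(t) = -2 + t²/3 (W(t) = -2 + (t*t)/3 = -2 + t²/3)
p/W(-306) = 59277/(-2 + (⅓)*(-306)²) = 59277/(-2 + (⅓)*93636) = 59277/(-2 + 31212) = 59277/31210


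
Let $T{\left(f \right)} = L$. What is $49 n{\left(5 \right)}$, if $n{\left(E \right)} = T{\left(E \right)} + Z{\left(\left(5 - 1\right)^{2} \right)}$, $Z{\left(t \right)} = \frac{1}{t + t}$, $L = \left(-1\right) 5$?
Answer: $- \frac{7791}{32} \approx -243.47$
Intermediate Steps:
$L = -5$
$T{\left(f \right)} = -5$
$Z{\left(t \right)} = \frac{1}{2 t}$
$n{\left(E \right)} = - \frac{159}{32}$ ($n{\left(E \right)} = -5 + \frac{1}{2 \left(5 - 1\right)^{2}} = -5 + \frac{1}{2 \cdot 4^{2}} = -5 + \frac{1}{2 \cdot 16} = -5 + \frac{1}{2} \cdot \frac{1}{16} = -5 + \frac{1}{32} = - \frac{159}{32}$)
$49 n{\left(5 \right)} = 49 \left(- \frac{159}{32}\right) = - \frac{7791}{32}$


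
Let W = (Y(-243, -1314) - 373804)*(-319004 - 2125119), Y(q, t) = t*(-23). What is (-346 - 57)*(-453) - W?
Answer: -839756486027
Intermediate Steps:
Y(q, t) = -23*t
W = 839756668586 (W = (-23*(-1314) - 373804)*(-319004 - 2125119) = (30222 - 373804)*(-2444123) = -343582*(-2444123) = 839756668586)
(-346 - 57)*(-453) - W = (-346 - 57)*(-453) - 1*839756668586 = -403*(-453) - 839756668586 = 182559 - 839756668586 = -839756486027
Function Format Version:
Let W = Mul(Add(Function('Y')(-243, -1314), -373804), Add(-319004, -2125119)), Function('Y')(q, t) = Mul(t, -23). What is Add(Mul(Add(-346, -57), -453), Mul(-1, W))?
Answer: -839756486027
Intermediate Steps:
Function('Y')(q, t) = Mul(-23, t)
W = 839756668586 (W = Mul(Add(Mul(-23, -1314), -373804), Add(-319004, -2125119)) = Mul(Add(30222, -373804), -2444123) = Mul(-343582, -2444123) = 839756668586)
Add(Mul(Add(-346, -57), -453), Mul(-1, W)) = Add(Mul(Add(-346, -57), -453), Mul(-1, 839756668586)) = Add(Mul(-403, -453), -839756668586) = Add(182559, -839756668586) = -839756486027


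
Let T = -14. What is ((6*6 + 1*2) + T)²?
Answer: 576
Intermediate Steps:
((6*6 + 1*2) + T)² = ((6*6 + 1*2) - 14)² = ((36 + 2) - 14)² = (38 - 14)² = 24² = 576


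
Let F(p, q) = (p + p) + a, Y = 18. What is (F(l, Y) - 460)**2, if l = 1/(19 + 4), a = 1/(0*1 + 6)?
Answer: 4025268025/19044 ≈ 2.1137e+5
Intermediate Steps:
a = 1/6 (a = 1/(0 + 6) = 1/6 ≈ 0.16667)
l = 1/23 ≈ 0.043478
F(p, q) = 1/6 + 2*p (F(p, q) = (p + p) + 1/6 = 2*p + 1/6 = 1/6 + 2*p)
(F(l, Y) - 460)**2 = ((1/6 + 2*(1/23)) - 460)**2 = ((1/6 + 2/23) - 460)**2 = (35/138 - 460)**2 = (-63445/138)**2 = 4025268025/19044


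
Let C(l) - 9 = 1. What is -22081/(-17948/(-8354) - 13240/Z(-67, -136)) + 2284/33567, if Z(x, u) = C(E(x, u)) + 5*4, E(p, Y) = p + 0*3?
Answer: 9300458393221/184733500542 ≈ 50.345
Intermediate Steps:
E(p, Y) = p (E(p, Y) = p + 0 = p)
C(l) = 10 (C(l) = 9 + 1 = 10)
Z(x, u) = 30 (Z(x, u) = 10 + 5*4 = 10 + 20 = 30)
-22081/(-17948/(-8354) - 13240/Z(-67, -136)) + 2284/33567 = -22081/(-17948/(-8354) - 13240/30) + 2284/33567 = -22081/(-17948*(-1/8354) - 13240*1/30) + 2284*(1/33567) = -22081/(8974/4177 - 1324/3) + 2284/33567 = -22081/(-5503426/12531) + 2284/33567 = -22081*(-12531/5503426) + 2284/33567 = 276697011/5503426 + 2284/33567 = 9300458393221/184733500542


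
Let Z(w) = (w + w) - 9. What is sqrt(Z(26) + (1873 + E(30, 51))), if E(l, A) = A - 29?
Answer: sqrt(1938) ≈ 44.023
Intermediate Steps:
E(l, A) = -29 + A
Z(w) = -9 + 2*w (Z(w) = 2*w - 9 = -9 + 2*w)
sqrt(Z(26) + (1873 + E(30, 51))) = sqrt((-9 + 2*26) + (1873 + (-29 + 51))) = sqrt((-9 + 52) + (1873 + 22)) = sqrt(43 + 1895) = sqrt(1938)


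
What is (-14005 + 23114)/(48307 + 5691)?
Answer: 9109/53998 ≈ 0.16869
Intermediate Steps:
(-14005 + 23114)/(48307 + 5691) = 9109/53998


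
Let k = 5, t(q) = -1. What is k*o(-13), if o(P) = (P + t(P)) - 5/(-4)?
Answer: -255/4 ≈ -63.750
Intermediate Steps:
o(P) = ¼ + P (o(P) = (P - 1) - 5/(-4) = (-1 + P) - 5*(-¼) = (-1 + P) + 5/4 = ¼ + P)
k*o(-13) = 5*(¼ - 13) = 5*(-51/4) = -255/4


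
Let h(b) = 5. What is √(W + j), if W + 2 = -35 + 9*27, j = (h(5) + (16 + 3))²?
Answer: √782 ≈ 27.964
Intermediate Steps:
j = 576 (j = (5 + (16 + 3))² = (5 + 19)² = 24² = 576)
W = 206 (W = -2 + (-35 + 9*27) = -2 + (-35 + 243) = -2 + 208 = 206)
√(W + j) = √(206 + 576) = √782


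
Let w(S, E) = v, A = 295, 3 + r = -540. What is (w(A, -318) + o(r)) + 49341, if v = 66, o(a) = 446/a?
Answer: 26827555/543 ≈ 49406.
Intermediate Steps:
r = -543 (r = -3 - 540 = -543)
w(S, E) = 66
(w(A, -318) + o(r)) + 49341 = (66 + 446/(-543)) + 49341 = (66 + 446*(-1/543)) + 49341 = (66 - 446/543) + 49341 = 35392/543 + 49341 = 26827555/543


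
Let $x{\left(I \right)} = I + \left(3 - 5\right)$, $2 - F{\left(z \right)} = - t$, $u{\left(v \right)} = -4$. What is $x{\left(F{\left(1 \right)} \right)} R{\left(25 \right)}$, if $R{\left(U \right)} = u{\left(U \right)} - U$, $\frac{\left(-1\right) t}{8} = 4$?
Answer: $928$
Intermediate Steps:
$t = -32$ ($t = \left(-8\right) 4 = -32$)
$F{\left(z \right)} = -30$ ($F{\left(z \right)} = 2 - \left(-1\right) \left(-32\right) = 2 - 32 = -30$)
$R{\left(U \right)} = -4 - U$
$x{\left(I \right)} = -2 + I$ ($x{\left(I \right)} = I + \left(3 - 5\right) = I - 2 = -2 + I$)
$x{\left(F{\left(1 \right)} \right)} R{\left(25 \right)} = \left(-2 - 30\right) \left(-4 - 25\right) = - 32 \left(-4 - 25\right) = \left(-32\right) \left(-29\right) = 928$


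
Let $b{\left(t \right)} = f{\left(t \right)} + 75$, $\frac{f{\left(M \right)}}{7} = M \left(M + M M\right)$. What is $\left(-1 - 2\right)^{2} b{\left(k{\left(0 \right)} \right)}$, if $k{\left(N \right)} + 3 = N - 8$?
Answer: $-75555$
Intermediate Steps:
$f{\left(M \right)} = 7 M \left(M + M^{2}\right)$ ($f{\left(M \right)} = 7 M \left(M + M M\right) = 7 M \left(M + M^{2}\right)$)
$k{\left(N \right)} = -11 + N$ ($k{\left(N \right)} = -3 + \left(N - 8\right) = -3 + \left(-8 + N\right) = -11 + N$)
$b{\left(t \right)} = 75 + 7 t^{2} \left(1 + t\right)$ ($b{\left(t \right)} = 7 t^{2} \left(1 + t\right) + 75 = 75 + 7 t^{2} \left(1 + t\right)$)
$\left(-1 - 2\right)^{2} b{\left(k{\left(0 \right)} \right)} = \left(-1 - 2\right)^{2} \left(75 + 7 \left(-11 + 0\right)^{2} \left(1 + \left(-11 + 0\right)\right)\right) = \left(-3\right)^{2} \left(75 + 7 \left(-11\right)^{2} \left(1 - 11\right)\right) = 9 \left(75 + 7 \cdot 121 \left(-10\right)\right) = 9 \left(75 - 8470\right) = 9 \left(-8395\right) = -75555$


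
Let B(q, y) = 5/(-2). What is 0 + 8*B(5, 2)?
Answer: -20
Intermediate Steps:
B(q, y) = -5/2 (B(q, y) = 5*(-½) = -5/2)
0 + 8*B(5, 2) = 0 + 8*(-5/2) = 0 - 20 = -20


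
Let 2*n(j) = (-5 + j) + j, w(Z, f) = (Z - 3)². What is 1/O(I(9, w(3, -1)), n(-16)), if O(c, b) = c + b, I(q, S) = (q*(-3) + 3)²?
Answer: 2/1115 ≈ 0.0017937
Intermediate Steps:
w(Z, f) = (-3 + Z)²
I(q, S) = (3 - 3*q)² (I(q, S) = (-3*q + 3)² = (3 - 3*q)²)
n(j) = -5/2 + j (n(j) = ((-5 + j) + j)/2 = (-5 + 2*j)/2 = -5/2 + j)
O(c, b) = b + c
1/O(I(9, w(3, -1)), n(-16)) = 1/((-5/2 - 16) + 9*(-1 + 9)²) = 1/(-37/2 + 9*8²) = 1/(-37/2 + 9*64) = 1/(-37/2 + 576) = 1/(1115/2) = 2/1115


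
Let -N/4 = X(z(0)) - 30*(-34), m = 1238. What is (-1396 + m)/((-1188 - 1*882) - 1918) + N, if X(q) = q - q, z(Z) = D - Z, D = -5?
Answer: -8135441/1994 ≈ -4080.0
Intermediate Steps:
z(Z) = -5 - Z
X(q) = 0
N = -4080 (N = -4*(0 - 30*(-34)) = -4*(0 + 1020) = -4*1020 = -4080)
(-1396 + m)/((-1188 - 1*882) - 1918) + N = (-1396 + 1238)/((-1188 - 1*882) - 1918) - 4080 = -158/((-1188 - 882) - 1918) - 4080 = -158/(-2070 - 1918) - 4080 = -158/(-3988) - 4080 = -158*(-1/3988) - 4080 = 79/1994 - 4080 = -8135441/1994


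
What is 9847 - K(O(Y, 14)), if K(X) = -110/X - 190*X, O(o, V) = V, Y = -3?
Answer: 87604/7 ≈ 12515.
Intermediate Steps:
K(X) = -190*X - 110/X (K(X) = -110/X - 95*2*X = -110/X - 190*X = -190*X - 110/X)
9847 - K(O(Y, 14)) = 9847 - (-190*14 - 110/14) = 9847 - (-2660 - 110*1/14) = 9847 - (-2660 - 55/7) = 9847 - 1*(-18675/7) = 9847 + 18675/7 = 87604/7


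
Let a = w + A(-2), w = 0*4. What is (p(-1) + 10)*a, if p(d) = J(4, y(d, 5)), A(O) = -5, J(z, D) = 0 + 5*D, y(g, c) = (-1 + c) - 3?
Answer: -75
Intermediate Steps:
y(g, c) = -4 + c
J(z, D) = 5*D
w = 0
p(d) = 5 (p(d) = 5*(-4 + 5) = 5*1 = 5)
a = -5 (a = 0 - 5 = -5)
(p(-1) + 10)*a = (5 + 10)*(-5) = 15*(-5) = -75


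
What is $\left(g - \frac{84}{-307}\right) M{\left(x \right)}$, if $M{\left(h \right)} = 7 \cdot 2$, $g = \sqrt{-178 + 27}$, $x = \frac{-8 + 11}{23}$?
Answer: $\frac{1176}{307} + 14 i \sqrt{151} \approx 3.8306 + 172.03 i$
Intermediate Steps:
$x = \frac{3}{23}$ ($x = 3 \cdot \frac{1}{23} = \frac{3}{23} \approx 0.13043$)
$g = i \sqrt{151}$ ($g = \sqrt{-151} = i \sqrt{151} \approx 12.288 i$)
$M{\left(h \right)} = 14$
$\left(g - \frac{84}{-307}\right) M{\left(x \right)} = \left(i \sqrt{151} - \frac{84}{-307}\right) 14 = \left(i \sqrt{151} - - \frac{84}{307}\right) 14 = \left(i \sqrt{151} + \frac{84}{307}\right) 14 = \left(\frac{84}{307} + i \sqrt{151}\right) 14 = \frac{1176}{307} + 14 i \sqrt{151}$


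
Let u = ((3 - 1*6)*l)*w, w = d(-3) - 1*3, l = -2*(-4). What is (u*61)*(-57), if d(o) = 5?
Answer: 166896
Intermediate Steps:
l = 8
w = 2 (w = 5 - 1*3 = 5 - 3 = 2)
u = -48 (u = ((3 - 1*6)*8)*2 = ((3 - 6)*8)*2 = -3*8*2 = -24*2 = -48)
(u*61)*(-57) = -48*61*(-57) = -2928*(-57) = 166896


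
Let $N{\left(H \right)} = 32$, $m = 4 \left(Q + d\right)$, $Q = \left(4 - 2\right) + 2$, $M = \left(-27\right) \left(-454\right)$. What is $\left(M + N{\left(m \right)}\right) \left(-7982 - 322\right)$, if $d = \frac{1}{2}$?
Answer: $-102056160$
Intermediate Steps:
$M = 12258$
$Q = 4$ ($Q = 2 + 2 = 4$)
$d = \frac{1}{2} \approx 0.5$
$m = 18$ ($m = 4 \left(4 + \frac{1}{2}\right) = 4 \cdot \frac{9}{2} = 18$)
$\left(M + N{\left(m \right)}\right) \left(-7982 - 322\right) = \left(12258 + 32\right) \left(-7982 - 322\right) = 12290 \left(-8304\right) = -102056160$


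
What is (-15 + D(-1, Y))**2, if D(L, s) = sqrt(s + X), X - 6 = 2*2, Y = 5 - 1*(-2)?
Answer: (15 - sqrt(17))**2 ≈ 118.31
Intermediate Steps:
Y = 7 (Y = 5 + 2 = 7)
X = 10 (X = 6 + 2*2 = 6 + 4 = 10)
D(L, s) = sqrt(10 + s) (D(L, s) = sqrt(s + 10) = sqrt(10 + s))
(-15 + D(-1, Y))**2 = (-15 + sqrt(10 + 7))**2 = (-15 + sqrt(17))**2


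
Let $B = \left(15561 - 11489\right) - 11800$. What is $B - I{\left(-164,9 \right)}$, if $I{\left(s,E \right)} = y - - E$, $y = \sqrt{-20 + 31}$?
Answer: $-7737 - \sqrt{11} \approx -7740.3$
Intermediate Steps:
$y = \sqrt{11} \approx 3.3166$
$I{\left(s,E \right)} = E + \sqrt{11}$ ($I{\left(s,E \right)} = \sqrt{11} - - E = \sqrt{11} + E = E + \sqrt{11}$)
$B = -7728$ ($B = 4072 - 11800 = -7728$)
$B - I{\left(-164,9 \right)} = -7728 - \left(9 + \sqrt{11}\right) = -7737 - \sqrt{11}$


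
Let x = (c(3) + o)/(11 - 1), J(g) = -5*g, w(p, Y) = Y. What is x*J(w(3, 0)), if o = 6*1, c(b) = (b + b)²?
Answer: 0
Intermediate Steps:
c(b) = 4*b² (c(b) = (2*b)² = 4*b²)
o = 6
x = 21/5 (x = (4*3² + 6)/(11 - 1) = (4*9 + 6)/10 = (36 + 6)*(⅒) = 42*(⅒) = 21/5 ≈ 4.2000)
x*J(w(3, 0)) = 21*(-5*0)/5 = (21/5)*0 = 0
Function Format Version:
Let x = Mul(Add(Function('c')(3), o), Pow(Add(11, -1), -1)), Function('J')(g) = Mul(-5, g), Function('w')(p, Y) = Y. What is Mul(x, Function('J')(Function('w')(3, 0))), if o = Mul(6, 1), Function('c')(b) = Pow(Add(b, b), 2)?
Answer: 0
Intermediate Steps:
Function('c')(b) = Mul(4, Pow(b, 2)) (Function('c')(b) = Pow(Mul(2, b), 2) = Mul(4, Pow(b, 2)))
o = 6
x = Rational(21, 5) (x = Mul(Add(Mul(4, Pow(3, 2)), 6), Pow(Add(11, -1), -1)) = Mul(Add(Mul(4, 9), 6), Pow(10, -1)) = Mul(Add(36, 6), Rational(1, 10)) = Mul(42, Rational(1, 10)) = Rational(21, 5) ≈ 4.2000)
Mul(x, Function('J')(Function('w')(3, 0))) = Mul(Rational(21, 5), Mul(-5, 0)) = Mul(Rational(21, 5), 0) = 0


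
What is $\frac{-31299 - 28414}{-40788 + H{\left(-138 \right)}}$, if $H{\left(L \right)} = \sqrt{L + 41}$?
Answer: $\frac{2435573844}{1663661041} + \frac{59713 i \sqrt{97}}{1663661041} \approx 1.464 + 0.0003535 i$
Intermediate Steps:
$H{\left(L \right)} = \sqrt{41 + L}$
$\frac{-31299 - 28414}{-40788 + H{\left(-138 \right)}} = \frac{-31299 - 28414}{-40788 + \sqrt{41 - 138}} = - \frac{59713}{-40788 + \sqrt{-97}} = - \frac{59713}{-40788 + i \sqrt{97}}$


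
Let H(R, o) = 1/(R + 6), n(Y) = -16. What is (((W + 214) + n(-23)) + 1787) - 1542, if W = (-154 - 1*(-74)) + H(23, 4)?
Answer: 10528/29 ≈ 363.03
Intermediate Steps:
H(R, o) = 1/(6 + R)
W = -2319/29 (W = (-154 - 1*(-74)) + 1/(6 + 23) = (-154 + 74) + 1/29 = -80 + 1/29 = -2319/29 ≈ -79.966)
(((W + 214) + n(-23)) + 1787) - 1542 = (((-2319/29 + 214) - 16) + 1787) - 1542 = ((3887/29 - 16) + 1787) - 1542 = (3423/29 + 1787) - 1542 = 55246/29 - 1542 = 10528/29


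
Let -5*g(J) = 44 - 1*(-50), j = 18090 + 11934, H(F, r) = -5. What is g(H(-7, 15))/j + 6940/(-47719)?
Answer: -523159193/3581788140 ≈ -0.14606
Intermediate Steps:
j = 30024
g(J) = -94/5 (g(J) = -(44 - 1*(-50))/5 = -(44 + 50)/5 = -⅕*94 = -94/5)
g(H(-7, 15))/j + 6940/(-47719) = -94/5/30024 + 6940/(-47719) = -94/5*1/30024 + 6940*(-1/47719) = -47/75060 - 6940/47719 = -523159193/3581788140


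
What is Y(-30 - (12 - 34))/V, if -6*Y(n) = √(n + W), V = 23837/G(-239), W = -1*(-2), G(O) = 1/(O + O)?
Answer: I*√6/68364516 ≈ 3.583e-8*I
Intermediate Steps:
G(O) = 1/(2*O)
W = 2
V = -11394086 (V = 23837/(((½)/(-239))) = 23837/(((½)*(-1/239))) = 23837/(-1/478) = 23837*(-478) = -11394086)
Y(n) = -√(2 + n)/6 (Y(n) = -√(n + 2)/6 = -√(2 + n)/6)
Y(-30 - (12 - 34))/V = -√(2 + (-30 - (12 - 34)))/6/(-11394086) = -√(2 + (-30 - 1*(-22)))/6*(-1/11394086) = -√(2 + (-30 + 22))/6*(-1/11394086) = -√(2 - 8)/6*(-1/11394086) = -I*√6/6*(-1/11394086) = I*√6/68364516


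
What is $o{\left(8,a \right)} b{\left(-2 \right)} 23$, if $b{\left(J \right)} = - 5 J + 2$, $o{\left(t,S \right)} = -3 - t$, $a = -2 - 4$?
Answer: $-3036$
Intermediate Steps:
$a = -6$
$b{\left(J \right)} = 2 - 5 J$
$o{\left(8,a \right)} b{\left(-2 \right)} 23 = \left(-3 - 8\right) \left(2 - -10\right) 23 = \left(-3 - 8\right) \left(2 + 10\right) 23 = \left(-11\right) 12 \cdot 23 = \left(-132\right) 23 = -3036$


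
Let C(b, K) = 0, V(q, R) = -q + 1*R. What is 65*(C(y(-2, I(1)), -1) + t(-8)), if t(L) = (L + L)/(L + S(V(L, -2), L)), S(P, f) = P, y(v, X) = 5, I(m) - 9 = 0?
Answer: 520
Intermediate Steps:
I(m) = 9 (I(m) = 9 + 0 = 9)
V(q, R) = R - q (V(q, R) = -q + R = R - q)
t(L) = -L (t(L) = (L + L)/(L + (-2 - L)) = (2*L)/(-2) = (2*L)*(-1/2) = -L)
65*(C(y(-2, I(1)), -1) + t(-8)) = 65*(0 - 1*(-8)) = 65*(0 + 8) = 65*8 = 520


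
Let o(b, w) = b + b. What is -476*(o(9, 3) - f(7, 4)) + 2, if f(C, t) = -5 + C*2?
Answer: -4282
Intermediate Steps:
f(C, t) = -5 + 2*C
o(b, w) = 2*b
-476*(o(9, 3) - f(7, 4)) + 2 = -476*(2*9 - (-5 + 2*7)) + 2 = -476*(18 - (-5 + 14)) + 2 = -476*(18 - 1*9) + 2 = -476*(18 - 9) + 2 = -476*9 + 2 = -4284 + 2 = -4282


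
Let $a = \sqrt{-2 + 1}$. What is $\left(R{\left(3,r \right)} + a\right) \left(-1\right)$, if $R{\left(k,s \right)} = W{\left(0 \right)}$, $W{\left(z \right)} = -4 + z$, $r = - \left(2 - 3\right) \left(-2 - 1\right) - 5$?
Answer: $4 - i \approx 4.0 - 1.0 i$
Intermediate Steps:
$r = -8$ ($r = - \left(-1\right) \left(-3\right) - 5 = \left(-1\right) 3 - 5 = -3 - 5 = -8$)
$a = i$ ($a = \sqrt{-1} = i \approx 1.0 i$)
$R{\left(k,s \right)} = -4$ ($R{\left(k,s \right)} = -4 + 0 = -4$)
$\left(R{\left(3,r \right)} + a\right) \left(-1\right) = \left(-4 + i\right) \left(-1\right) = 4 - i$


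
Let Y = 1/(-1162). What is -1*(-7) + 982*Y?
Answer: 3576/581 ≈ 6.1549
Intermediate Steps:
Y = -1/1162 ≈ -0.00086058
-1*(-7) + 982*Y = -1*(-7) + 982*(-1/1162) = 7 - 491/581 = 3576/581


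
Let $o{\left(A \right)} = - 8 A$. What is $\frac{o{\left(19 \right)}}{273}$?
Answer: $- \frac{152}{273} \approx -0.55678$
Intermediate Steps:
$\frac{o{\left(19 \right)}}{273} = \frac{\left(-8\right) 19}{273} = \left(-152\right) \frac{1}{273} = - \frac{152}{273}$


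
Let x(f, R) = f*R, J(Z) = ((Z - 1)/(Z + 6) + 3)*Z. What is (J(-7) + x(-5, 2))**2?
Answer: 7569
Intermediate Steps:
J(Z) = Z*(3 + (-1 + Z)/(6 + Z)) (J(Z) = ((-1 + Z)/(6 + Z) + 3)*Z = (3 + (-1 + Z)/(6 + Z))*Z = Z*(3 + (-1 + Z)/(6 + Z)))
x(f, R) = R*f
(J(-7) + x(-5, 2))**2 = (-7*(17 + 4*(-7))/(6 - 7) + 2*(-5))**2 = (-7*(17 - 28)/(-1) - 10)**2 = (-7*(-1)*(-11) - 10)**2 = (-77 - 10)**2 = (-87)**2 = 7569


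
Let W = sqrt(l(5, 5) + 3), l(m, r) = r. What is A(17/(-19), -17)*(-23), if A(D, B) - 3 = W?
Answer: -69 - 46*sqrt(2) ≈ -134.05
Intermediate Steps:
W = 2*sqrt(2) (W = sqrt(5 + 3) = sqrt(8) = 2*sqrt(2) ≈ 2.8284)
A(D, B) = 3 + 2*sqrt(2)
A(17/(-19), -17)*(-23) = (3 + 2*sqrt(2))*(-23) = -69 - 46*sqrt(2)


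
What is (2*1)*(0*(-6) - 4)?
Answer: -8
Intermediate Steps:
(2*1)*(0*(-6) - 4) = 2*(0 - 4) = 2*(-4) = -8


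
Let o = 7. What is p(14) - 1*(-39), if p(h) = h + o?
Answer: 60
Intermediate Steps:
p(h) = 7 + h (p(h) = h + 7 = 7 + h)
p(14) - 1*(-39) = (7 + 14) - 1*(-39) = 21 + 39 = 60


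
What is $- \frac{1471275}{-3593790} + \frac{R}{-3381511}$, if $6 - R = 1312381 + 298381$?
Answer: $\frac{34170956831}{38579175926} \approx 0.88574$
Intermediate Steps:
$R = -1610756$ ($R = 6 - \left(1312381 + 298381\right) = 6 - 1610762 = -1610756$)
$- \frac{1471275}{-3593790} + \frac{R}{-3381511} = - \frac{1471275}{-3593790} - \frac{1610756}{-3381511} = \left(-1471275\right) \left(- \frac{1}{3593790}\right) - - \frac{230108}{483073} = \frac{32695}{79862} + \frac{230108}{483073} = \frac{34170956831}{38579175926}$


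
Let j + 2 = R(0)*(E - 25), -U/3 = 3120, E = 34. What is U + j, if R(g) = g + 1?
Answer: -9353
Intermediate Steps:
U = -9360 (U = -3*3120 = -9360)
R(g) = 1 + g
j = 7 (j = -2 + (1 + 0)*(34 - 25) = -2 + 1*9 = -2 + 9 = 7)
U + j = -9360 + 7 = -9353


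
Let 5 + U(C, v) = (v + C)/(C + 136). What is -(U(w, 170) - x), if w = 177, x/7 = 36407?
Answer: 79768955/313 ≈ 2.5485e+5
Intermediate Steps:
x = 254849 (x = 7*36407 = 254849)
U(C, v) = -5 + (C + v)/(136 + C) (U(C, v) = -5 + (v + C)/(C + 136) = -5 + (C + v)/(136 + C))
-(U(w, 170) - x) = -((-680 + 170 - 4*177)/(136 + 177) - 1*254849) = -((-680 + 170 - 708)/313 - 254849) = -((1/313)*(-1218) - 254849) = -(-1218/313 - 254849) = -1*(-79768955/313) = 79768955/313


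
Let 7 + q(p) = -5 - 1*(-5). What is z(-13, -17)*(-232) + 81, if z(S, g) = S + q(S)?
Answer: 4721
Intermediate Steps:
q(p) = -7 (q(p) = -7 + (-5 - 1*(-5)) = -7 + (-5 + 5) = -7 + 0 = -7)
z(S, g) = -7 + S (z(S, g) = S - 7 = -7 + S)
z(-13, -17)*(-232) + 81 = (-7 - 13)*(-232) + 81 = -20*(-232) + 81 = 4640 + 81 = 4721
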